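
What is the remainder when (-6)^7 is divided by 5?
(-6) ≡ 4 (mod 5). 7 = 4 + 2 + 1 (binary 111). Repeated squaring mod 5: 4^1 ≡ 4; 4^2 ≡ 4² = 16 ≡ 1; 4^4 ≡ 1² = 1 ≡ 1. Multiply: (-6)^7 ≡ 4^4 × 4^2 × 4^1 ≡ 1 × 1 × 4 (mod 5): 1 × 1 = 1 ≡ 1; 1 × 4 = 4 ≡ 4. So (-6)^7 ≡ 4 (mod 5).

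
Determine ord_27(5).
Powers of 5 mod 27: 5^1≡5, 5^2≡25, 5^3≡17, 5^4≡4, 5^5≡20, 5^6≡19, 5^7≡14, 5^8≡16, 5^9≡26, 5^10≡22, 5^11≡2, 5^12≡10, 5^13≡23, 5^14≡7, 5^15≡8, 5^16≡13, 5^17≡11, 5^18≡1. Order = 18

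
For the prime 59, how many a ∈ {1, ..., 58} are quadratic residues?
For prime 59, there are (p-1)/2 = (59-1)/2 = 29 quadratic residues (excluding 0).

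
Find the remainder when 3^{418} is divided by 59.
By Fermat: 3^{58} ≡ 1 (mod 59). 418 = 7×58 + 12. So 3^{418} ≡ 3^{12} ≡ 28 (mod 59)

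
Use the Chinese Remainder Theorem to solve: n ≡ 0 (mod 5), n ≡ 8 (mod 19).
65

Using the Chinese Remainder Theorem:
M = product of moduli = 95
For equation 1: M_1 = 19, 19 ≡ 4 (mod 5), inverse of 19 mod 5 is 4 (check: 4 × 4 = 16 ≡ 1 (mod 5))
For equation 2: M_2 = 5, 5 ≡ 5 (mod 19), inverse of 5 mod 19 is 4 (check: 5 × 4 = 20 ≡ 1 (mod 19))
Combine: n ≡ Σ r_i×M_i×(M_i⁻¹ mod m_i) = 0×19×4 + 8×5×4 = 0 + 160 = 160
160 mod 95 = 65
n ≡ 65 (mod 95)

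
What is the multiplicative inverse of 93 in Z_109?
34

Using Extended Euclidean Algorithm:
gcd(93, 109) = 1
Bezout coefficients: 93 × 34 + 109 × -29 = 1
So 93 × 34 ≡ 1 (mod 109)
The inverse is 34 mod 109 = 34
Verification: 93 × 34 = 3162 = 29 × 109 + 1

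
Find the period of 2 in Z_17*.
Powers of 2 mod 17: 2^1≡2, 2^2≡4, 2^3≡8, 2^4≡16, 2^5≡15, 2^6≡13, 2^7≡9, 2^8≡1. Order = 8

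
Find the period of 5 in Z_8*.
Powers of 5 mod 8: 5^1≡5, 5^2≡1. Order = 2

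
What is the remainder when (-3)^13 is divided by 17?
Using repeated squaring. (-3) ≡ 14 (mod 17). 13 = 8 + 4 + 1 (binary 1101). Repeated squaring mod 17: 14^1 ≡ 14; 14^2 ≡ 14² = 196 ≡ 9; 14^4 ≡ 9² = 81 ≡ 13; 14^8 ≡ 13² = 169 ≡ 16. Multiply: (-3)^13 ≡ 14^8 × 14^4 × 14^1 ≡ 16 × 13 × 14 (mod 17): 16 × 13 = 208 ≡ 4; 4 × 14 = 56 ≡ 5. So (-3)^13 ≡ 5 (mod 17).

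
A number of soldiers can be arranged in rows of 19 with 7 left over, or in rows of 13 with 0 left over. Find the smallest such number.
M = 19 × 13 = 247. M₁ = 13, y₁ ≡ 3 (mod 19). M₂ = 19, y₂ ≡ 11 (mod 13). r = 7×13×3 + 0×19×11 ≡ 26 (mod 247). The smallest positive such number is 26.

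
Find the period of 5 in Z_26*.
Powers of 5 mod 26: 5^1≡5, 5^2≡25, 5^3≡21, 5^4≡1. Order = 4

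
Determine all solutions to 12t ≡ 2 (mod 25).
21

Since gcd(12, 25) = 1 divides 2, a solution exists.
Multiply both sides by the inverse of 12 mod 25:
  12^(-1) mod 25 = 23
  x ≡ 23 × 2 ≡ 46 ≡ 21 (mod 25)
Verification: 12 × 21 = 252 = 10 × 25 + 2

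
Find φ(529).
506

Prime factorization: 529 = 23^2
Using the formula φ(n) = n × Π(1 - 1/p) for each prime factor p:
φ(529) = 529 × (1 - 1/23)
φ(529) = 506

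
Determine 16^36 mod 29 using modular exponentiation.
Using Fermat: 16^{28} ≡ 1 (mod 29). 36 ≡ 8 (mod 28). So 16^{36} ≡ 16^{8} ≡ 16 (mod 29)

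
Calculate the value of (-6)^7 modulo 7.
(-6) ≡ 1 (mod 7). 7 = 4 + 2 + 1 (binary 111). Repeated squaring mod 7: 1^1 ≡ 1; 1^2 ≡ 1² = 1 ≡ 1; 1^4 ≡ 1² = 1 ≡ 1. Multiply: (-6)^7 ≡ 1^4 × 1^2 × 1^1 ≡ 1 × 1 × 1 (mod 7): 1 × 1 = 1 ≡ 1; 1 × 1 = 1 ≡ 1. So (-6)^7 ≡ 1 (mod 7).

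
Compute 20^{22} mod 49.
29

Using successive squaring:
Binary expansion of 22: 10110
Powers of 20 mod 49 (each is the square of the previous):
  20^1 ≡ 20 (mod 49)
  20^2 ≡ 20² = 400 ≡ 8 (mod 49)
  20^4 ≡ 8² = 64 ≡ 15 (mod 49)
  20^8 ≡ 15² = 225 ≡ 29 (mod 49)
  20^16 ≡ 29² = 841 ≡ 8 (mod 49)
22 = 16 + 4 + 2, so 20^22 = 20^16 × 20^4 × 20^2 ≡ 8 × 15 × 8 (mod 49)
Multiplying step by step:
  8 × 15 = 120 ≡ 22 (mod 49)
  22 × 8 = 176 ≡ 29 (mod 49)
Result: 20^22 ≡ 29 (mod 49)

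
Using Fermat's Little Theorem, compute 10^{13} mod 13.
10

By Fermat's Little Theorem, a^(p-1) ≡ 1 (mod p) for prime p and gcd(a, p) = 1
Here p = 13, so 10^12 ≡ 1 (mod 13)
We can reduce the exponent: 13 mod 12 = 1
So 10^13 ≡ 10^1 (mod 13)
Computing: 10^1 mod 13 = 10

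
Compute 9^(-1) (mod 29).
13

Using Extended Euclidean Algorithm:
gcd(9, 29) = 1
Bezout coefficients: 9 × 13 + 29 × -4 = 1
So 9 × 13 ≡ 1 (mod 29)
The inverse is 13 mod 29 = 13
Verification: 9 × 13 = 117 = 4 × 29 + 1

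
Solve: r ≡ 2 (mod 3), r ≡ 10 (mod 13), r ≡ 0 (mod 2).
M = 3 × 13 × 2 = 78. M₁ = 26, y₁ ≡ 2 (mod 3). M₂ = 6, y₂ ≡ 11 (mod 13). M₃ = 39, y₃ ≡ 1 (mod 2). r = 2×26×2 + 10×6×11 + 0×39×1 ≡ 62 (mod 78)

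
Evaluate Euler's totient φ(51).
32

Prime factorization: 51 = 3 × 17
Using the formula φ(n) = n × Π(1 - 1/p) for each prime factor p:
φ(51) = 51 × (1 - 1/3) × (1 - 1/17)
φ(51) = 32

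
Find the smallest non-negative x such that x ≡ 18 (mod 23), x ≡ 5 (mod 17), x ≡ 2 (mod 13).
3031

Using the Chinese Remainder Theorem:
M = product of moduli = 5083
For equation 1: M_1 = 221, 221 ≡ 14 (mod 23), inverse of 221 mod 23 is 5 (check: 14 × 5 = 70 ≡ 1 (mod 23))
For equation 2: M_2 = 299, 299 ≡ 10 (mod 17), inverse of 299 mod 17 is 12 (check: 10 × 12 = 120 ≡ 1 (mod 17))
For equation 3: M_3 = 391, 391 ≡ 1 (mod 13), inverse of 391 mod 13 is 1 (check: 1 × 1 = 1 ≡ 1 (mod 13))
Combine: x ≡ Σ r_i×M_i×(M_i⁻¹ mod m_i) = 18×221×5 + 5×299×12 + 2×391×1 = 19890 + 17940 + 782 = 38612
38612 mod 5083 = 3031
x ≡ 3031 (mod 5083)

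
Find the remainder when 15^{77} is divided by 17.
By Fermat: 15^{16} ≡ 1 (mod 17). 77 = 4×16 + 13. So 15^{77} ≡ 15^{13} ≡ 2 (mod 17)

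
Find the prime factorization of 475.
5^2 × 19

Divide by primes starting from smallest:
475 ÷ 5 = 95
95 ÷ 5 = 19
19 ÷ 19 = 1

475 = 5^2 × 19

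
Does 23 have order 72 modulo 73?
p - 1 = 72 has prime divisors 2, 3. Check 23^(72/q) mod 73 for each: 23^(72/2) = 23^36 ≡ 1, 23^(72/3) = 23^24 ≡ 8 (mod 73). Since 23^36 ≡ 1 (mod 73), the order of 23 divides 36 (in fact the order is 36) ≠ 72, so it is not a primitive root.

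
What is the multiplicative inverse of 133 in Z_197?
133^(-1) ≡ 40 (mod 197). Verification: 133 × 40 = 5320 ≡ 1 (mod 197)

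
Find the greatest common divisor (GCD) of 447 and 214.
1

Using the Euclidean algorithm:
447 = 2 × 214 + 19
214 = 11 × 19 + 5
19 = 3 × 5 + 4
5 = 1 × 4 + 1
4 = 4 × 1 + 0

GCD(447, 214) = 1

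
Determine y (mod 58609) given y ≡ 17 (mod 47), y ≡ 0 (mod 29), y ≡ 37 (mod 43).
56840

Using the Chinese Remainder Theorem:
M = product of moduli = 58609
For equation 1: M_1 = 1247, 1247 ≡ 25 (mod 47), inverse of 1247 mod 47 is 32 (check: 25 × 32 = 800 ≡ 1 (mod 47))
For equation 2: M_2 = 2021, 2021 ≡ 20 (mod 29), inverse of 2021 mod 29 is 16 (check: 20 × 16 = 320 ≡ 1 (mod 29))
For equation 3: M_3 = 1363, 1363 ≡ 30 (mod 43), inverse of 1363 mod 43 is 33 (check: 30 × 33 = 990 ≡ 1 (mod 43))
Combine: y ≡ Σ r_i×M_i×(M_i⁻¹ mod m_i) = 17×1247×32 + 0×2021×16 + 37×1363×33 = 678368 + 0 + 1664223 = 2342591
2342591 mod 58609 = 56840
y ≡ 56840 (mod 58609)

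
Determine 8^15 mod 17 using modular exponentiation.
Using repeated squaring. 15 = 8 + 4 + 2 + 1 (binary 1111). Repeated squaring mod 17: 8^1 ≡ 8; 8^2 ≡ 8² = 64 ≡ 13; 8^4 ≡ 13² = 169 ≡ 16; 8^8 ≡ 16² = 256 ≡ 1. Multiply: 8^15 = 8^8 × 8^4 × 8^2 × 8^1 ≡ 1 × 16 × 13 × 8 (mod 17): 1 × 16 = 16 ≡ 16; 16 × 13 = 208 ≡ 4; 4 × 8 = 32 ≡ 15. So 8^15 ≡ 15 (mod 17).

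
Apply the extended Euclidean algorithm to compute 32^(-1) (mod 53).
Extended GCD: 32(5) + 53(-3) = 1. So 32^(-1) ≡ 5 ≡ 5 (mod 53). Verify: 32 × 5 = 160 ≡ 1 (mod 53)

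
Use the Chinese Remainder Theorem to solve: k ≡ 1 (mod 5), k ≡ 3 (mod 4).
M = 5 × 4 = 20. M₁ = 4, y₁ ≡ 4 (mod 5). M₂ = 5, y₂ ≡ 1 (mod 4). k = 1×4×4 + 3×5×1 ≡ 11 (mod 20)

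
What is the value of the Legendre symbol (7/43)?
(7/43) = 7^{21} mod 43 = -1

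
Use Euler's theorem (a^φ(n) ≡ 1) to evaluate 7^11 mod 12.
By Euler: 7^{4} ≡ 1 (mod 12) since gcd(7, 12) = 1. 11 = 2×4 + 3. So 7^{11} ≡ 7^{3} ≡ 7 (mod 12)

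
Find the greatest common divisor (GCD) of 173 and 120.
1

Using the Euclidean algorithm:
173 = 1 × 120 + 53
120 = 2 × 53 + 14
53 = 3 × 14 + 11
14 = 1 × 11 + 3
11 = 3 × 3 + 2
3 = 1 × 2 + 1
2 = 2 × 1 + 0

GCD(173, 120) = 1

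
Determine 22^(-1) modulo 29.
22^(-1) ≡ 4 (mod 29). Verification: 22 × 4 = 88 ≡ 1 (mod 29)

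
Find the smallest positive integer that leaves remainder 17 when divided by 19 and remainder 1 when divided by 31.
M = 19 × 31 = 589. M₁ = 31, y₁ ≡ 8 (mod 19). M₂ = 19, y₂ ≡ 18 (mod 31). z = 17×31×8 + 1×19×18 ≡ 435 (mod 589). The smallest positive such number is 435.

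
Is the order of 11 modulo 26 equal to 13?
No, the actual order is 12, not 13.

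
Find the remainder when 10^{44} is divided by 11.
By Fermat: 10^{10} ≡ 1 (mod 11). 44 = 4×10 + 4. So 10^{44} ≡ 10^{4} ≡ 1 (mod 11)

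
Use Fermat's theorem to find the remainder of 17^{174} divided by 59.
1

By Fermat's Little Theorem, a^(p-1) ≡ 1 (mod p) for prime p and gcd(a, p) = 1
Here p = 59, so 17^58 ≡ 1 (mod 59)
We can reduce the exponent: 174 mod 58 = 0
So 17^174 ≡ 17^0 (mod 59)
Computing: 17^0 mod 59 = 1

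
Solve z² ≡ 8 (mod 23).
The square roots of 8 mod 23 are 13 and 10. Verify: 13² = 169 ≡ 8 (mod 23)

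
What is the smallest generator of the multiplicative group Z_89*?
p - 1 = 88 has prime divisors 2, 11. h is a primitive root mod 89 iff h^(88/q) ≢ 1 (mod 89) for each such q.
h = 2: 2^44 ≡ 1, 2^8 ≡ 78 (mod 89); 2^44 ≡ 1, so not a primitive root.
h = 3: 3^44 ≡ 88, 3^8 ≡ 64 (mod 89); none is 1, so 3 has order 88 and is a primitive root.
The smallest primitive root mod 89 is g = 3.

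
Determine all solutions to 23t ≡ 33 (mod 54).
39

Since gcd(23, 54) = 1 divides 33, a solution exists.
Multiply both sides by the inverse of 23 mod 54:
  23^(-1) mod 54 = 47
  x ≡ 47 × 33 ≡ 1551 ≡ 39 (mod 54)
Verification: 23 × 39 = 897 = 16 × 54 + 33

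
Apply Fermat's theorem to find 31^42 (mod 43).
By Fermat's Little Theorem, 31^{42} ≡ 1 (mod 43) since 43 is prime and gcd(31, 43) = 1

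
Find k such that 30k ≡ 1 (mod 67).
30^(-1) ≡ 38 (mod 67). Verification: 30 × 38 = 1140 ≡ 1 (mod 67)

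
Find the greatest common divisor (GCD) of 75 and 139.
1

Using the Euclidean algorithm:
75 = 0 × 139 + 75
139 = 1 × 75 + 64
75 = 1 × 64 + 11
64 = 5 × 11 + 9
11 = 1 × 9 + 2
9 = 4 × 2 + 1
2 = 2 × 1 + 0

GCD(75, 139) = 1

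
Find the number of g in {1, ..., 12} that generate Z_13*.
Number of primitive roots mod 13 = φ(12) = 4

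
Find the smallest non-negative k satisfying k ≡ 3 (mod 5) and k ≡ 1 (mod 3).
M = 5 × 3 = 15. M₁ = 3, y₁ ≡ 2 (mod 5). M₂ = 5, y₂ ≡ 2 (mod 3). k = 3×3×2 + 1×5×2 ≡ 13 (mod 15)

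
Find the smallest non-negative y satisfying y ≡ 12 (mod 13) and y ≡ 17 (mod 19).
M = 13 × 19 = 247. M₁ = 19, y₁ ≡ 11 (mod 13). M₂ = 13, y₂ ≡ 3 (mod 19). y = 12×19×11 + 17×13×3 ≡ 207 (mod 247)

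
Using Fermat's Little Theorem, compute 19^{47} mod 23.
5

By Fermat's Little Theorem, a^(p-1) ≡ 1 (mod p) for prime p and gcd(a, p) = 1
Here p = 23, so 19^22 ≡ 1 (mod 23)
We can reduce the exponent: 47 mod 22 = 3
So 19^47 ≡ 19^3 (mod 23)
Computing: 19^3 mod 23 = 5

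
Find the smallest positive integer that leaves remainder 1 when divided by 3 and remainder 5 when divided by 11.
M = 3 × 11 = 33. M₁ = 11, y₁ ≡ 2 (mod 3). M₂ = 3, y₂ ≡ 4 (mod 11). y = 1×11×2 + 5×3×4 ≡ 16 (mod 33). The smallest positive such number is 16.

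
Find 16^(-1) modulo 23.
13

Using Extended Euclidean Algorithm:
gcd(16, 23) = 1
Bezout coefficients: 16 × -10 + 23 × 7 = 1
So 16 × -10 ≡ 1 (mod 23)
The inverse is -10 mod 23 = 13
Verification: 16 × 13 = 208 = 9 × 23 + 1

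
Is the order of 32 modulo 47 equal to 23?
Yes, ord_47(32) = 23.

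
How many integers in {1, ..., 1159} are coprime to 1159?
1080

Prime factorization: 1159 = 19 × 61
Using the formula φ(n) = n × Π(1 - 1/p) for each prime factor p:
φ(1159) = 1159 × (1 - 1/19) × (1 - 1/61)
φ(1159) = 1080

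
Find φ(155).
120

Prime factorization: 155 = 5 × 31
Using the formula φ(n) = n × Π(1 - 1/p) for each prime factor p:
φ(155) = 155 × (1 - 1/5) × (1 - 1/31)
φ(155) = 120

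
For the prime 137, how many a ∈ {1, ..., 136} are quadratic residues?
For prime 137, there are (p-1)/2 = (137-1)/2 = 68 quadratic residues (excluding 0).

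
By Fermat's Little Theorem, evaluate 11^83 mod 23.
By Fermat: 11^{22} ≡ 1 (mod 23). 83 = 3×22 + 17. So 11^{83} ≡ 11^{17} ≡ 14 (mod 23)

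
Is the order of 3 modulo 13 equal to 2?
No, the actual order is 3, not 2.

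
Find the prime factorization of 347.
347

Divide by primes starting from smallest:
347 ÷ 347 = 1

347 = 347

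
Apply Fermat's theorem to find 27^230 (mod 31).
By Fermat: 27^{30} ≡ 1 (mod 31). 230 = 7×30 + 20. So 27^{230} ≡ 27^{20} ≡ 1 (mod 31)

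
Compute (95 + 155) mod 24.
10

(95 + 155) = 250
250 mod 24 = 10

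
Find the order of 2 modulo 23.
Powers of 2 mod 23: 2^1≡2, 2^2≡4, 2^3≡8, 2^4≡16, 2^5≡9, 2^6≡18, 2^7≡13, 2^8≡3, 2^9≡6, 2^10≡12, 2^11≡1. Order = 11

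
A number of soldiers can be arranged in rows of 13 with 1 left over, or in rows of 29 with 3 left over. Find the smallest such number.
M = 13 × 29 = 377. M₁ = 29, y₁ ≡ 9 (mod 13). M₂ = 13, y₂ ≡ 9 (mod 29). r = 1×29×9 + 3×13×9 ≡ 235 (mod 377). The smallest positive such number is 235.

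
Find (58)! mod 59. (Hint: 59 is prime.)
By Wilson's theorem, (58)! ≡ -1 ≡ 58 (mod 59)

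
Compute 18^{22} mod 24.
0

Using successive squaring:
Binary expansion of 22: 10110
Powers of 18 mod 24 (each is the square of the previous):
  18^1 ≡ 18 (mod 24)
  18^2 ≡ 18² = 324 ≡ 12 (mod 24)
  18^4 ≡ 12² = 144 ≡ 0 (mod 24)
  18^8 ≡ 0² = 0 ≡ 0 (mod 24)
  18^16 ≡ 0² = 0 ≡ 0 (mod 24)
22 = 16 + 4 + 2, so 18^22 = 18^16 × 18^4 × 18^2 ≡ 0 × 0 × 12 (mod 24)
Multiplying step by step:
  0 × 0 = 0 ≡ 0 (mod 24)
  0 × 12 = 0 ≡ 0 (mod 24)
Result: 18^22 ≡ 0 (mod 24)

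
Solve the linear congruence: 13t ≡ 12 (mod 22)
6

Since gcd(13, 22) = 1 divides 12, a solution exists.
Multiply both sides by the inverse of 13 mod 22:
  13^(-1) mod 22 = 17
  x ≡ 17 × 12 ≡ 204 ≡ 6 (mod 22)
Verification: 13 × 6 = 78 = 3 × 22 + 12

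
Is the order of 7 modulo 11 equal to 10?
Yes, ord_11(7) = 10.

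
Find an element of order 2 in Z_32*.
15 has order 2 mod 32 since 15^{2} ≡ 1 (mod 32) and no smaller power works.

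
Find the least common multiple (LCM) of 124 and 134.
8308

First find GCD(124, 134) using the Euclidean algorithm:
124 = 0 × 134 + 124
134 = 1 × 124 + 10
124 = 12 × 10 + 4
10 = 2 × 4 + 2
4 = 2 × 2 + 0
GCD(124, 134) = 2

LCM formula: LCM(a, b) = (a × b) / GCD(a, b)
LCM(124, 134) = (124 × 134) / 2
LCM(124, 134) = 16616 / 2
LCM(124, 134) = 8308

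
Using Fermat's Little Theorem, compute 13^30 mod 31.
By Fermat's Little Theorem, 13^{30} ≡ 1 (mod 31) since 31 is prime and gcd(13, 31) = 1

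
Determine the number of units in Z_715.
480

Prime factorization: 715 = 5 × 11 × 13
Using the formula φ(n) = n × Π(1 - 1/p) for each prime factor p:
φ(715) = 715 × (1 - 1/5) × (1 - 1/11) × (1 - 1/13)
φ(715) = 480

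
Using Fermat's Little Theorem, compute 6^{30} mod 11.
1

By Fermat's Little Theorem, a^(p-1) ≡ 1 (mod p) for prime p and gcd(a, p) = 1
Here p = 11, so 6^10 ≡ 1 (mod 11)
We can reduce the exponent: 30 mod 10 = 0
So 6^30 ≡ 6^0 (mod 11)
Computing: 6^0 mod 11 = 1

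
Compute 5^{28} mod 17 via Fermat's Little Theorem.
4

By Fermat's Little Theorem, a^(p-1) ≡ 1 (mod p) for prime p and gcd(a, p) = 1
Here p = 17, so 5^16 ≡ 1 (mod 17)
We can reduce the exponent: 28 mod 16 = 12
So 5^28 ≡ 5^12 (mod 17)
Computing: 5^12 mod 17 = 4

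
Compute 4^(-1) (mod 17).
13

Using Extended Euclidean Algorithm:
gcd(4, 17) = 1
Bezout coefficients: 4 × -4 + 17 × 1 = 1
So 4 × -4 ≡ 1 (mod 17)
The inverse is -4 mod 17 = 13
Verification: 4 × 13 = 52 = 3 × 17 + 1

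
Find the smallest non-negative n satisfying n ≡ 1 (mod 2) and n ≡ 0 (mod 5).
M = 2 × 5 = 10. M₁ = 5, y₁ ≡ 1 (mod 2). M₂ = 2, y₂ ≡ 3 (mod 5). n = 1×5×1 + 0×2×3 ≡ 5 (mod 10)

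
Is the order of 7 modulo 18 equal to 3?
Yes, ord_18(7) = 3.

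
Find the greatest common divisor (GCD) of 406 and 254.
2

Using the Euclidean algorithm:
406 = 1 × 254 + 152
254 = 1 × 152 + 102
152 = 1 × 102 + 50
102 = 2 × 50 + 2
50 = 25 × 2 + 0

GCD(406, 254) = 2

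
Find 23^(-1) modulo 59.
18

Using Extended Euclidean Algorithm:
gcd(23, 59) = 1
Bezout coefficients: 23 × 18 + 59 × -7 = 1
So 23 × 18 ≡ 1 (mod 59)
The inverse is 18 mod 59 = 18
Verification: 23 × 18 = 414 = 7 × 59 + 1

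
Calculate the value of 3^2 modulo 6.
2 = 2 (binary 10). Repeated squaring mod 6: 3^1 ≡ 3; 3^2 ≡ 3² = 9 ≡ 3. So 3^2 ≡ 3 (mod 6).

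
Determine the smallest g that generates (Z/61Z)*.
2

A primitive root g modulo p has order p-1 = 60
Prime divisors of 60: [2, 3, 5]
g is a primitive root iff g^(60/q) ≢ 1 (mod 61) for each prime divisor q
Testing small values:
  g = 2: 2^30 ≡ 60, 2^20 ≡ 47, 2^12 ≡ 9 (mod 61) → none is 1, primitive root!
The smallest primitive root is 2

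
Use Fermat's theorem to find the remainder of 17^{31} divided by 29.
12

By Fermat's Little Theorem, a^(p-1) ≡ 1 (mod p) for prime p and gcd(a, p) = 1
Here p = 29, so 17^28 ≡ 1 (mod 29)
We can reduce the exponent: 31 mod 28 = 3
So 17^31 ≡ 17^3 (mod 29)
Computing: 17^3 mod 29 = 12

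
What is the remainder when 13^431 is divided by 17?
Using Fermat: 13^{16} ≡ 1 (mod 17). 431 ≡ 15 (mod 16). So 13^{431} ≡ 13^{15} ≡ 4 (mod 17)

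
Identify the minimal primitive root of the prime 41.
p - 1 = 40 has prime divisors 2, 5. h is a primitive root mod 41 iff h^(40/q) ≢ 1 (mod 41) for each such q.
h = 2: 2^20 ≡ 1, 2^8 ≡ 10 (mod 41); 2^20 ≡ 1, so not a primitive root.
h = 3: 3^20 ≡ 40, 3^8 ≡ 1 (mod 41); 3^8 ≡ 1, so not a primitive root.
h = 4: 4^20 ≡ 1, 4^8 ≡ 18 (mod 41); 4^20 ≡ 1, so not a primitive root.
h = 5: 5^20 ≡ 1, 5^8 ≡ 18 (mod 41); 5^20 ≡ 1, so not a primitive root.
h = 6: 6^20 ≡ 40, 6^8 ≡ 10 (mod 41); none is 1, so 6 has order 40 and is a primitive root.
The smallest primitive root mod 41 is g = 6.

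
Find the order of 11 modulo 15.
Powers of 11 mod 15: 11^1≡11, 11^2≡1. Order = 2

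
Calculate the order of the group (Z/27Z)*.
18

Prime factorization: 27 = 3^3
Using the formula φ(n) = n × Π(1 - 1/p) for each prime factor p:
φ(27) = 27 × (1 - 1/3)
φ(27) = 18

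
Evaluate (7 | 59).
(7/59) = 7^{29} mod 59 = 1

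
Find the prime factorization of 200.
2^3 × 5^2

Divide by primes starting from smallest:
200 ÷ 2 = 100
100 ÷ 2 = 50
50 ÷ 2 = 25
25 ÷ 5 = 5
5 ÷ 5 = 1

200 = 2^3 × 5^2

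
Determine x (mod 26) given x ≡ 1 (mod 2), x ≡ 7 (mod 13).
7

Using the Chinese Remainder Theorem:
M = product of moduli = 26
For equation 1: M_1 = 13, 13 ≡ 1 (mod 2), inverse of 13 mod 2 is 1 (check: 1 × 1 = 1 ≡ 1 (mod 2))
For equation 2: M_2 = 2, 2 ≡ 2 (mod 13), inverse of 2 mod 13 is 7 (check: 2 × 7 = 14 ≡ 1 (mod 13))
Combine: x ≡ Σ r_i×M_i×(M_i⁻¹ mod m_i) = 1×13×1 + 7×2×7 = 13 + 98 = 111
111 mod 26 = 7
x ≡ 7 (mod 26)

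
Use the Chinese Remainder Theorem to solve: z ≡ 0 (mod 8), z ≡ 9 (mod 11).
M = 8 × 11 = 88. M₁ = 11, y₁ ≡ 3 (mod 8). M₂ = 8, y₂ ≡ 7 (mod 11). z = 0×11×3 + 9×8×7 ≡ 64 (mod 88)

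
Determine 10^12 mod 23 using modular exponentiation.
Using repeated squaring. 12 = 8 + 4 (binary 1100). Repeated squaring mod 23: 10^1 ≡ 10; 10^2 ≡ 10² = 100 ≡ 8; 10^4 ≡ 8² = 64 ≡ 18; 10^8 ≡ 18² = 324 ≡ 2. Multiply: 10^12 = 10^8 × 10^4 ≡ 2 × 18 (mod 23): 2 × 18 = 36 ≡ 13. So 10^12 ≡ 13 (mod 23).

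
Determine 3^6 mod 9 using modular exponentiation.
6 = 4 + 2 (binary 110). Repeated squaring mod 9: 3^1 ≡ 3; 3^2 ≡ 3² = 9 ≡ 0; 3^4 ≡ 0² = 0 ≡ 0. Multiply: 3^6 = 3^4 × 3^2 ≡ 0 × 0 (mod 9): 0 × 0 = 0 ≡ 0. So 3^6 ≡ 0 (mod 9).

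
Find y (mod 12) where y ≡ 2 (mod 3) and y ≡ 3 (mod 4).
M = 3 × 4 = 12. M₁ = 4, y₁ ≡ 1 (mod 3). M₂ = 3, y₂ ≡ 3 (mod 4). y = 2×4×1 + 3×3×3 ≡ 11 (mod 12)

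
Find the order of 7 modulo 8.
Powers of 7 mod 8: 7^1≡7, 7^2≡1. Order = 2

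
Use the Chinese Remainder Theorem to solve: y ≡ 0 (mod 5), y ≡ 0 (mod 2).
0

Using the Chinese Remainder Theorem:
M = product of moduli = 10
For equation 1: M_1 = 2, 2 ≡ 2 (mod 5), inverse of 2 mod 5 is 3 (check: 2 × 3 = 6 ≡ 1 (mod 5))
For equation 2: M_2 = 5, 5 ≡ 1 (mod 2), inverse of 5 mod 2 is 1 (check: 1 × 1 = 1 ≡ 1 (mod 2))
Combine: y ≡ Σ r_i×M_i×(M_i⁻¹ mod m_i) = 0×2×3 + 0×5×1 = 0 + 0 = 0
0 mod 10 = 0
y ≡ 0 (mod 10)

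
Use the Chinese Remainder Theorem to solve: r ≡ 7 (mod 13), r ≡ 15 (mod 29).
M = 13 × 29 = 377. M₁ = 29, y₁ ≡ 9 (mod 13). M₂ = 13, y₂ ≡ 9 (mod 29). r = 7×29×9 + 15×13×9 ≡ 189 (mod 377)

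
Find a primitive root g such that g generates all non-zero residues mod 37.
p - 1 = 36 has prime divisors 2, 3. h is a primitive root mod 37 iff h^(36/q) ≢ 1 (mod 37) for each such q.
h = 2: 2^18 ≡ 36, 2^12 ≡ 26 (mod 37); none is 1, so 2 has order 36 and is a primitive root.
The smallest primitive root mod 37 is g = 2.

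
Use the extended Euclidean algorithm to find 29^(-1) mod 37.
Extended GCD: 29(-14) + 37(11) = 1. So 29^(-1) ≡ 23 ≡ 23 (mod 37). Verify: 29 × 23 = 667 ≡ 1 (mod 37)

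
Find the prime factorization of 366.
2 × 3 × 61

Divide by primes starting from smallest:
366 ÷ 2 = 183
183 ÷ 3 = 61
61 ÷ 61 = 1

366 = 2 × 3 × 61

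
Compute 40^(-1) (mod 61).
40^(-1) ≡ 29 (mod 61). Verification: 40 × 29 = 1160 ≡ 1 (mod 61)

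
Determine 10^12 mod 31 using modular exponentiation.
Using repeated squaring. 12 = 8 + 4 (binary 1100). Repeated squaring mod 31: 10^1 ≡ 10; 10^2 ≡ 10² = 100 ≡ 7; 10^4 ≡ 7² = 49 ≡ 18; 10^8 ≡ 18² = 324 ≡ 14. Multiply: 10^12 = 10^8 × 10^4 ≡ 14 × 18 (mod 31): 14 × 18 = 252 ≡ 4. So 10^12 ≡ 4 (mod 31).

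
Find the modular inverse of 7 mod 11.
7^(-1) ≡ 8 (mod 11). Verification: 7 × 8 = 56 ≡ 1 (mod 11)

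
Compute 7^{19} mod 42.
7

Using successive squaring:
Binary expansion of 19: 10011
Powers of 7 mod 42 (each is the square of the previous):
  7^1 ≡ 7 (mod 42)
  7^2 ≡ 7² = 49 ≡ 7 (mod 42)
  7^4 ≡ 7² = 49 ≡ 7 (mod 42)
  7^8 ≡ 7² = 49 ≡ 7 (mod 42)
  7^16 ≡ 7² = 49 ≡ 7 (mod 42)
19 = 16 + 2 + 1, so 7^19 = 7^16 × 7^2 × 7^1 ≡ 7 × 7 × 7 (mod 42)
Multiplying step by step:
  7 × 7 = 49 ≡ 7 (mod 42)
  7 × 7 = 49 ≡ 7 (mod 42)
Result: 7^19 ≡ 7 (mod 42)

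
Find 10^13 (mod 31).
Using repeated squaring. 13 = 8 + 4 + 1 (binary 1101). Repeated squaring mod 31: 10^1 ≡ 10; 10^2 ≡ 10² = 100 ≡ 7; 10^4 ≡ 7² = 49 ≡ 18; 10^8 ≡ 18² = 324 ≡ 14. Multiply: 10^13 = 10^8 × 10^4 × 10^1 ≡ 14 × 18 × 10 (mod 31): 14 × 18 = 252 ≡ 4; 4 × 10 = 40 ≡ 9. So 10^13 ≡ 9 (mod 31).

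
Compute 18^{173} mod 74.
20

Using successive squaring:
Binary expansion of 173: 10101101
Powers of 18 mod 74 (each is the square of the previous):
  18^1 ≡ 18 (mod 74)
  18^2 ≡ 18² = 324 ≡ 28 (mod 74)
  18^4 ≡ 28² = 784 ≡ 44 (mod 74)
  18^8 ≡ 44² = 1936 ≡ 12 (mod 74)
  18^16 ≡ 12² = 144 ≡ 70 (mod 74)
  18^32 ≡ 70² = 4900 ≡ 16 (mod 74)
  18^64 ≡ 16² = 256 ≡ 34 (mod 74)
  18^128 ≡ 34² = 1156 ≡ 46 (mod 74)
173 = 128 + 32 + 8 + 4 + 1, so 18^173 = 18^128 × 18^32 × 18^8 × 18^4 × 18^1 ≡ 46 × 16 × 12 × 44 × 18 (mod 74)
Multiplying step by step:
  46 × 16 = 736 ≡ 70 (mod 74)
  70 × 12 = 840 ≡ 26 (mod 74)
  26 × 44 = 1144 ≡ 34 (mod 74)
  34 × 18 = 612 ≡ 20 (mod 74)
Result: 18^173 ≡ 20 (mod 74)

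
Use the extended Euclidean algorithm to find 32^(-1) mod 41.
Extended GCD: 32(9) + 41(-7) = 1. So 32^(-1) ≡ 9 ≡ 9 (mod 41). Verify: 32 × 9 = 288 ≡ 1 (mod 41)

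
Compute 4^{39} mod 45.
19

Using successive squaring:
Binary expansion of 39: 100111
Powers of 4 mod 45 (each is the square of the previous):
  4^1 ≡ 4 (mod 45)
  4^2 ≡ 4² = 16 ≡ 16 (mod 45)
  4^4 ≡ 16² = 256 ≡ 31 (mod 45)
  4^8 ≡ 31² = 961 ≡ 16 (mod 45)
  4^16 ≡ 16² = 256 ≡ 31 (mod 45)
  4^32 ≡ 31² = 961 ≡ 16 (mod 45)
39 = 32 + 4 + 2 + 1, so 4^39 = 4^32 × 4^4 × 4^2 × 4^1 ≡ 16 × 31 × 16 × 4 (mod 45)
Multiplying step by step:
  16 × 31 = 496 ≡ 1 (mod 45)
  1 × 16 = 16 ≡ 16 (mod 45)
  16 × 4 = 64 ≡ 19 (mod 45)
Result: 4^39 ≡ 19 (mod 45)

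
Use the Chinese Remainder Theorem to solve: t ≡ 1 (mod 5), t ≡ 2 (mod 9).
M = 5 × 9 = 45. M₁ = 9, y₁ ≡ 4 (mod 5). M₂ = 5, y₂ ≡ 2 (mod 9). t = 1×9×4 + 2×5×2 ≡ 11 (mod 45)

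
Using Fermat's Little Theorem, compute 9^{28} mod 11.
3

By Fermat's Little Theorem, a^(p-1) ≡ 1 (mod p) for prime p and gcd(a, p) = 1
Here p = 11, so 9^10 ≡ 1 (mod 11)
We can reduce the exponent: 28 mod 10 = 8
So 9^28 ≡ 9^8 (mod 11)
Computing: 9^8 mod 11 = 3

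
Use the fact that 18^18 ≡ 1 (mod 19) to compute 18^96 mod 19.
By Fermat: 18^{18} ≡ 1 (mod 19). 96 = 5×18 + 6. So 18^{96} ≡ 18^{6} ≡ 1 (mod 19)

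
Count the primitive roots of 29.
12

The number of primitive roots modulo p is φ(p-1) = φ(28)
φ(28) = 12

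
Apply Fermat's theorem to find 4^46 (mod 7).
By Fermat: 4^{6} ≡ 1 (mod 7). 46 = 7×6 + 4. So 4^{46} ≡ 4^{4} ≡ 4 (mod 7)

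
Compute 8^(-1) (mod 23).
3

Using Extended Euclidean Algorithm:
gcd(8, 23) = 1
Bezout coefficients: 8 × 3 + 23 × -1 = 1
So 8 × 3 ≡ 1 (mod 23)
The inverse is 3 mod 23 = 3
Verification: 8 × 3 = 24 = 1 × 23 + 1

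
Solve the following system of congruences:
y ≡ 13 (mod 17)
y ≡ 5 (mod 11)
115

Using the Chinese Remainder Theorem:
M = product of moduli = 187
For equation 1: M_1 = 11, 11 ≡ 11 (mod 17), inverse of 11 mod 17 is 14 (check: 11 × 14 = 154 ≡ 1 (mod 17))
For equation 2: M_2 = 17, 17 ≡ 6 (mod 11), inverse of 17 mod 11 is 2 (check: 6 × 2 = 12 ≡ 1 (mod 11))
Combine: y ≡ Σ r_i×M_i×(M_i⁻¹ mod m_i) = 13×11×14 + 5×17×2 = 2002 + 170 = 2172
2172 mod 187 = 115
y ≡ 115 (mod 187)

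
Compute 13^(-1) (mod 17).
13^(-1) ≡ 4 (mod 17). Verification: 13 × 4 = 52 ≡ 1 (mod 17)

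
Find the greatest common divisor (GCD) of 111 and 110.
1

Using the Euclidean algorithm:
111 = 1 × 110 + 1
110 = 110 × 1 + 0

GCD(111, 110) = 1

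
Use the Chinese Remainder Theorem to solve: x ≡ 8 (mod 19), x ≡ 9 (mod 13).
217

Using the Chinese Remainder Theorem:
M = product of moduli = 247
For equation 1: M_1 = 13, 13 ≡ 13 (mod 19), inverse of 13 mod 19 is 3 (check: 13 × 3 = 39 ≡ 1 (mod 19))
For equation 2: M_2 = 19, 19 ≡ 6 (mod 13), inverse of 19 mod 13 is 11 (check: 6 × 11 = 66 ≡ 1 (mod 13))
Combine: x ≡ Σ r_i×M_i×(M_i⁻¹ mod m_i) = 8×13×3 + 9×19×11 = 312 + 1881 = 2193
2193 mod 247 = 217
x ≡ 217 (mod 247)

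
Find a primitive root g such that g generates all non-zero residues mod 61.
p - 1 = 60 has prime divisors 2, 3, 5. h is a primitive root mod 61 iff h^(60/q) ≢ 1 (mod 61) for each such q.
h = 2: 2^30 ≡ 60, 2^20 ≡ 47, 2^12 ≡ 9 (mod 61); none is 1, so 2 has order 60 and is a primitive root.
The smallest primitive root mod 61 is g = 2.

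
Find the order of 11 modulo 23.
Powers of 11 mod 23: 11^1≡11, 11^2≡6, 11^3≡20, 11^4≡13, 11^5≡5, 11^6≡9, 11^7≡7, 11^8≡8, 11^9≡19, 11^10≡2, 11^11≡22, 11^12≡12, 11^13≡17, 11^14≡3, 11^15≡10, 11^16≡18, 11^17≡14, 11^18≡16, 11^19≡15, 11^20≡4, 11^21≡21, 11^22≡1. Order = 22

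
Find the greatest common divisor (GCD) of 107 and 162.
1

Using the Euclidean algorithm:
107 = 0 × 162 + 107
162 = 1 × 107 + 55
107 = 1 × 55 + 52
55 = 1 × 52 + 3
52 = 17 × 3 + 1
3 = 3 × 1 + 0

GCD(107, 162) = 1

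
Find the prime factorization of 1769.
29 × 61

Divide by primes starting from smallest:
1769 ÷ 29 = 61
61 ÷ 61 = 1

1769 = 29 × 61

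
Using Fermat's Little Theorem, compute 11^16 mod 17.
By Fermat's Little Theorem, 11^{16} ≡ 1 (mod 17) since 17 is prime and gcd(11, 17) = 1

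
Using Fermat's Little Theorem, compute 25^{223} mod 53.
11

By Fermat's Little Theorem, a^(p-1) ≡ 1 (mod p) for prime p and gcd(a, p) = 1
Here p = 53, so 25^52 ≡ 1 (mod 53)
We can reduce the exponent: 223 mod 52 = 15
So 25^223 ≡ 25^15 (mod 53)
Computing: 25^15 mod 53 = 11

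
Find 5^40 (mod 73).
Using repeated squaring. 40 = 32 + 8 (binary 101000). Repeated squaring mod 73: 5^1 ≡ 5; 5^2 ≡ 5² = 25 ≡ 25; 5^4 ≡ 25² = 625 ≡ 41; 5^8 ≡ 41² = 1681 ≡ 2; 5^16 ≡ 2² = 4 ≡ 4; 5^32 ≡ 4² = 16 ≡ 16. Multiply: 5^40 = 5^32 × 5^8 ≡ 16 × 2 (mod 73): 16 × 2 = 32 ≡ 32. So 5^40 ≡ 32 (mod 73).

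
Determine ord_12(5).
Powers of 5 mod 12: 5^1≡5, 5^2≡1. Order = 2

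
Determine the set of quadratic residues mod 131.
QRs mod 131: {1, 3, 4, 5, 7, 9, 11, 12, 13, 15, 16, 20, 21, 25, 27, 28, 33, 34, 35, 36, 38, 39, 41, 43, 44, 45, 46, 48, 49, 52, 53, 55, 58, 59, 60, 61, 62, 63, 64, 65, 74, 75, 77, 80, 81, 84, 89, 91, 94, 99, 100, 101, 102, 105, 107, 108, 109, 112, 113, 114, 117, 121, 123, 125, 129}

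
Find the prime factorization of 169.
13^2

Divide by primes starting from smallest:
169 ÷ 13 = 13
13 ÷ 13 = 1

169 = 13^2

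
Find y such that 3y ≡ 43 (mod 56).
33

Since gcd(3, 56) = 1 divides 43, a solution exists.
Multiply both sides by the inverse of 3 mod 56:
  3^(-1) mod 56 = 19
  x ≡ 19 × 43 ≡ 817 ≡ 33 (mod 56)
Verification: 3 × 33 = 99 = 1 × 56 + 43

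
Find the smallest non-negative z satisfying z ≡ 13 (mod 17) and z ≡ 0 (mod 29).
M = 17 × 29 = 493. M₁ = 29, y₁ ≡ 10 (mod 17). M₂ = 17, y₂ ≡ 12 (mod 29). z = 13×29×10 + 0×17×12 ≡ 319 (mod 493)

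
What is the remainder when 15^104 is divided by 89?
Using Fermat: 15^{88} ≡ 1 (mod 89). 104 ≡ 16 (mod 88). So 15^{104} ≡ 15^{16} ≡ 32 (mod 89)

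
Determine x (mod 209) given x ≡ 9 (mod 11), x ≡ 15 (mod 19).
53

Using the Chinese Remainder Theorem:
M = product of moduli = 209
For equation 1: M_1 = 19, 19 ≡ 8 (mod 11), inverse of 19 mod 11 is 7 (check: 8 × 7 = 56 ≡ 1 (mod 11))
For equation 2: M_2 = 11, 11 ≡ 11 (mod 19), inverse of 11 mod 19 is 7 (check: 11 × 7 = 77 ≡ 1 (mod 19))
Combine: x ≡ Σ r_i×M_i×(M_i⁻¹ mod m_i) = 9×19×7 + 15×11×7 = 1197 + 1155 = 2352
2352 mod 209 = 53
x ≡ 53 (mod 209)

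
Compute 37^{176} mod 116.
49

Using successive squaring:
Binary expansion of 176: 10110000
Powers of 37 mod 116 (each is the square of the previous):
  37^1 ≡ 37 (mod 116)
  37^2 ≡ 37² = 1369 ≡ 93 (mod 116)
  37^4 ≡ 93² = 8649 ≡ 65 (mod 116)
  37^8 ≡ 65² = 4225 ≡ 49 (mod 116)
  37^16 ≡ 49² = 2401 ≡ 81 (mod 116)
  37^32 ≡ 81² = 6561 ≡ 65 (mod 116)
  37^64 ≡ 65² = 4225 ≡ 49 (mod 116)
  37^128 ≡ 49² = 2401 ≡ 81 (mod 116)
176 = 128 + 32 + 16, so 37^176 = 37^128 × 37^32 × 37^16 ≡ 81 × 65 × 81 (mod 116)
Multiplying step by step:
  81 × 65 = 5265 ≡ 45 (mod 116)
  45 × 81 = 3645 ≡ 49 (mod 116)
Result: 37^176 ≡ 49 (mod 116)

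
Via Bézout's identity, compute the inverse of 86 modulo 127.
Extended GCD: 86(-31) + 127(21) = 1. So 86^(-1) ≡ 96 ≡ 96 (mod 127). Verify: 86 × 96 = 8256 ≡ 1 (mod 127)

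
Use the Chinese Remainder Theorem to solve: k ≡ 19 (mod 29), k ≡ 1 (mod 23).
599

Using the Chinese Remainder Theorem:
M = product of moduli = 667
For equation 1: M_1 = 23, 23 ≡ 23 (mod 29), inverse of 23 mod 29 is 24 (check: 23 × 24 = 552 ≡ 1 (mod 29))
For equation 2: M_2 = 29, 29 ≡ 6 (mod 23), inverse of 29 mod 23 is 4 (check: 6 × 4 = 24 ≡ 1 (mod 23))
Combine: k ≡ Σ r_i×M_i×(M_i⁻¹ mod m_i) = 19×23×24 + 1×29×4 = 10488 + 116 = 10604
10604 mod 667 = 599
k ≡ 599 (mod 667)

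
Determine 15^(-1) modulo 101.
15^(-1) ≡ 27 (mod 101). Verification: 15 × 27 = 405 ≡ 1 (mod 101)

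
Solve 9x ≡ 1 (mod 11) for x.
9^(-1) ≡ 5 (mod 11). Verification: 9 × 5 = 45 ≡ 1 (mod 11)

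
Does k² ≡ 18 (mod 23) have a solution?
By Euler's criterion: 18^{11} ≡ 1 (mod 23). Since this equals 1, 18 is a QR.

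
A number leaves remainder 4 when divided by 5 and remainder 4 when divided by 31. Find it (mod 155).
M = 5 × 31 = 155. M₁ = 31, y₁ ≡ 1 (mod 5). M₂ = 5, y₂ ≡ 25 (mod 31). y = 4×31×1 + 4×5×25 ≡ 4 (mod 155)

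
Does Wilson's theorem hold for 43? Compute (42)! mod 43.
(42)! mod 43 = 42. Since this equals -1 (mod 43), Wilson confirms 43 is prime.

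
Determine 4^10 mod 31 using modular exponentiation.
10 = 8 + 2 (binary 1010). Repeated squaring mod 31: 4^1 ≡ 4; 4^2 ≡ 4² = 16 ≡ 16; 4^4 ≡ 16² = 256 ≡ 8; 4^8 ≡ 8² = 64 ≡ 2. Multiply: 4^10 = 4^8 × 4^2 ≡ 2 × 16 (mod 31): 2 × 16 = 32 ≡ 1. So 4^10 ≡ 1 (mod 31).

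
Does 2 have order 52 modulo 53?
p - 1 = 52 has prime divisors 2, 13. Check 2^(52/q) mod 53 for each: 2^(52/2) = 2^26 ≡ 52, 2^(52/13) = 2^4 ≡ 16 (mod 53). None of these is 1, so 2 has order 52 = φ(53), so it is a primitive root mod 53.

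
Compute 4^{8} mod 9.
7

Using successive squaring:
Binary expansion of 8: 1000
Powers of 4 mod 9 (each is the square of the previous):
  4^1 ≡ 4 (mod 9)
  4^2 ≡ 4² = 16 ≡ 7 (mod 9)
  4^4 ≡ 7² = 49 ≡ 4 (mod 9)
  4^8 ≡ 4² = 16 ≡ 7 (mod 9)
8 is a power of 2, so 4^8 is the last square: ≡ 7 (mod 9)
Result: 4^8 ≡ 7 (mod 9)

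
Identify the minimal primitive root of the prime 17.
p - 1 = 16 has prime divisors 2. h is a primitive root mod 17 iff h^(16/q) ≢ 1 (mod 17) for each such q.
h = 2: 2^8 ≡ 1 (mod 17); 2^8 ≡ 1, so not a primitive root.
h = 3: 3^8 ≡ 16 (mod 17); none is 1, so 3 has order 16 and is a primitive root.
The smallest primitive root mod 17 is g = 3.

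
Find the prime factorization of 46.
2 × 23

Divide by primes starting from smallest:
46 ÷ 2 = 23
23 ÷ 23 = 1

46 = 2 × 23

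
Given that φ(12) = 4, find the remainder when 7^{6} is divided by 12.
By Euler: 7^{4} ≡ 1 (mod 12) since gcd(7, 12) = 1. 6 = 1×4 + 2. So 7^{6} ≡ 7^{2} ≡ 1 (mod 12)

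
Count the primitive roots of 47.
22

The number of primitive roots modulo p is φ(p-1) = φ(46)
φ(46) = 22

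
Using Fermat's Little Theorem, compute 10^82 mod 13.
By Fermat: 10^{12} ≡ 1 (mod 13). 82 = 6×12 + 10. So 10^{82} ≡ 10^{10} ≡ 3 (mod 13)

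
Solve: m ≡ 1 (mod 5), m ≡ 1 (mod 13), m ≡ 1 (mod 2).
M = 5 × 13 × 2 = 130. M₁ = 26, y₁ ≡ 1 (mod 5). M₂ = 10, y₂ ≡ 4 (mod 13). M₃ = 65, y₃ ≡ 1 (mod 2). m = 1×26×1 + 1×10×4 + 1×65×1 ≡ 1 (mod 130)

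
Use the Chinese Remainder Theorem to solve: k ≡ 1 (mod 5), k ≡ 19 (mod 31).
M = 5 × 31 = 155. M₁ = 31, y₁ ≡ 1 (mod 5). M₂ = 5, y₂ ≡ 25 (mod 31). k = 1×31×1 + 19×5×25 ≡ 81 (mod 155)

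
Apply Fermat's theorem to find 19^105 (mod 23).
By Fermat: 19^{22} ≡ 1 (mod 23). 105 = 4×22 + 17. So 19^{105} ≡ 19^{17} ≡ 21 (mod 23)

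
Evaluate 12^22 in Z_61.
Using repeated squaring. 22 = 16 + 4 + 2 (binary 10110). Repeated squaring mod 61: 12^1 ≡ 12; 12^2 ≡ 12² = 144 ≡ 22; 12^4 ≡ 22² = 484 ≡ 57; 12^8 ≡ 57² = 3249 ≡ 16; 12^16 ≡ 16² = 256 ≡ 12. Multiply: 12^22 = 12^16 × 12^4 × 12^2 ≡ 12 × 57 × 22 (mod 61): 12 × 57 = 684 ≡ 13; 13 × 22 = 286 ≡ 42. So 12^22 ≡ 42 (mod 61).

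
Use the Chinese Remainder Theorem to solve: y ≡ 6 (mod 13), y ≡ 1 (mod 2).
19

Using the Chinese Remainder Theorem:
M = product of moduli = 26
For equation 1: M_1 = 2, 2 ≡ 2 (mod 13), inverse of 2 mod 13 is 7 (check: 2 × 7 = 14 ≡ 1 (mod 13))
For equation 2: M_2 = 13, 13 ≡ 1 (mod 2), inverse of 13 mod 2 is 1 (check: 1 × 1 = 1 ≡ 1 (mod 2))
Combine: y ≡ Σ r_i×M_i×(M_i⁻¹ mod m_i) = 6×2×7 + 1×13×1 = 84 + 13 = 97
97 mod 26 = 19
y ≡ 19 (mod 26)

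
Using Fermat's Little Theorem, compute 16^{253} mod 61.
56

By Fermat's Little Theorem, a^(p-1) ≡ 1 (mod p) for prime p and gcd(a, p) = 1
Here p = 61, so 16^60 ≡ 1 (mod 61)
We can reduce the exponent: 253 mod 60 = 13
So 16^253 ≡ 16^13 (mod 61)
Computing: 16^13 mod 61 = 56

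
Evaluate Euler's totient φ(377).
336

Prime factorization: 377 = 13 × 29
Using the formula φ(n) = n × Π(1 - 1/p) for each prime factor p:
φ(377) = 377 × (1 - 1/13) × (1 - 1/29)
φ(377) = 336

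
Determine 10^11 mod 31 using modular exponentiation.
Using repeated squaring. 11 = 8 + 2 + 1 (binary 1011). Repeated squaring mod 31: 10^1 ≡ 10; 10^2 ≡ 10² = 100 ≡ 7; 10^4 ≡ 7² = 49 ≡ 18; 10^8 ≡ 18² = 324 ≡ 14. Multiply: 10^11 = 10^8 × 10^2 × 10^1 ≡ 14 × 7 × 10 (mod 31): 14 × 7 = 98 ≡ 5; 5 × 10 = 50 ≡ 19. So 10^11 ≡ 19 (mod 31).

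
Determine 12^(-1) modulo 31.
12^(-1) ≡ 13 (mod 31). Verification: 12 × 13 = 156 ≡ 1 (mod 31)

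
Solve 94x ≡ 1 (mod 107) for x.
74

Using Extended Euclidean Algorithm:
gcd(94, 107) = 1
Bezout coefficients: 94 × -33 + 107 × 29 = 1
So 94 × -33 ≡ 1 (mod 107)
The inverse is -33 mod 107 = 74
Verification: 94 × 74 = 6956 = 65 × 107 + 1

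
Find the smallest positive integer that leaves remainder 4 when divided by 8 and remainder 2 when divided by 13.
M = 8 × 13 = 104. M₁ = 13, y₁ ≡ 5 (mod 8). M₂ = 8, y₂ ≡ 5 (mod 13). r = 4×13×5 + 2×8×5 ≡ 28 (mod 104). The smallest positive such number is 28.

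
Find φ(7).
6

Prime factorization: 7 = 7
Using the formula φ(n) = n × Π(1 - 1/p) for each prime factor p:
φ(7) = 7 × (1 - 1/7)
φ(7) = 6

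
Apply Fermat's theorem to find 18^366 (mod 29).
By Fermat: 18^{28} ≡ 1 (mod 29). 366 ≡ 2 (mod 28). So 18^{366} ≡ 18^{2} ≡ 5 (mod 29)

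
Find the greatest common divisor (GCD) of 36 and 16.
4

Using the Euclidean algorithm:
36 = 2 × 16 + 4
16 = 4 × 4 + 0

GCD(36, 16) = 4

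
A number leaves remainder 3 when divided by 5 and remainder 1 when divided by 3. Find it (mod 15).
M = 5 × 3 = 15. M₁ = 3, y₁ ≡ 2 (mod 5). M₂ = 5, y₂ ≡ 2 (mod 3). t = 3×3×2 + 1×5×2 ≡ 13 (mod 15)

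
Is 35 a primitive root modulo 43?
No

To verify, check if 35^(42/q) ≢ 1 (mod 43) for each prime divisor q of 42
Divisors of 42 = 42: [1, 2, 3, 6, 7, 14, 21, 42]
  35^(42/2) = 35^21 ≡ 1 (mod 43)
  35^(42/3) = 35^14 ≡ 1 (mod 43)
  35^(42/7) = 35^6 ≡ 16 (mod 43)
Conclusion: 35 is not a primitive root modulo 43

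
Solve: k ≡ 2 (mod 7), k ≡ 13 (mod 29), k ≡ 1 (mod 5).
M = 7 × 29 × 5 = 1015. M₁ = 145, y₁ ≡ 3 (mod 7). M₂ = 35, y₂ ≡ 5 (mod 29). M₃ = 203, y₃ ≡ 2 (mod 5). k = 2×145×3 + 13×35×5 + 1×203×2 ≡ 506 (mod 1015)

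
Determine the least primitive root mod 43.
p - 1 = 42 has prime divisors 2, 3, 7. h is a primitive root mod 43 iff h^(42/q) ≢ 1 (mod 43) for each such q.
h = 2: 2^21 ≡ 42, 2^14 ≡ 1, 2^6 ≡ 21 (mod 43); 2^14 ≡ 1, so not a primitive root.
h = 3: 3^21 ≡ 42, 3^14 ≡ 36, 3^6 ≡ 41 (mod 43); none is 1, so 3 has order 42 and is a primitive root.
The smallest primitive root mod 43 is g = 3.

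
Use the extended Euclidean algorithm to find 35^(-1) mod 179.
Extended GCD: 35(-46) + 179(9) = 1. So 35^(-1) ≡ 133 ≡ 133 (mod 179). Verify: 35 × 133 = 4655 ≡ 1 (mod 179)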